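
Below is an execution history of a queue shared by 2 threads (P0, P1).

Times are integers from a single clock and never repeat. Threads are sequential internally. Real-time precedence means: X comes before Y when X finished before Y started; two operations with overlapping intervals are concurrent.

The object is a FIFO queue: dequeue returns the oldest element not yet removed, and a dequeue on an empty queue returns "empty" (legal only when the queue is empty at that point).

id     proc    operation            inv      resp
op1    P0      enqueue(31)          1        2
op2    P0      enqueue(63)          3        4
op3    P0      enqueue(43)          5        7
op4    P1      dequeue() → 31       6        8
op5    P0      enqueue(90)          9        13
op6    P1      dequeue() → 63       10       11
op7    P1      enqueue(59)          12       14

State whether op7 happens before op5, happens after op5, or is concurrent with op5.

op7 spans [12,14], op5 spans [9,13]
the intervals overlap in both directions

concurrent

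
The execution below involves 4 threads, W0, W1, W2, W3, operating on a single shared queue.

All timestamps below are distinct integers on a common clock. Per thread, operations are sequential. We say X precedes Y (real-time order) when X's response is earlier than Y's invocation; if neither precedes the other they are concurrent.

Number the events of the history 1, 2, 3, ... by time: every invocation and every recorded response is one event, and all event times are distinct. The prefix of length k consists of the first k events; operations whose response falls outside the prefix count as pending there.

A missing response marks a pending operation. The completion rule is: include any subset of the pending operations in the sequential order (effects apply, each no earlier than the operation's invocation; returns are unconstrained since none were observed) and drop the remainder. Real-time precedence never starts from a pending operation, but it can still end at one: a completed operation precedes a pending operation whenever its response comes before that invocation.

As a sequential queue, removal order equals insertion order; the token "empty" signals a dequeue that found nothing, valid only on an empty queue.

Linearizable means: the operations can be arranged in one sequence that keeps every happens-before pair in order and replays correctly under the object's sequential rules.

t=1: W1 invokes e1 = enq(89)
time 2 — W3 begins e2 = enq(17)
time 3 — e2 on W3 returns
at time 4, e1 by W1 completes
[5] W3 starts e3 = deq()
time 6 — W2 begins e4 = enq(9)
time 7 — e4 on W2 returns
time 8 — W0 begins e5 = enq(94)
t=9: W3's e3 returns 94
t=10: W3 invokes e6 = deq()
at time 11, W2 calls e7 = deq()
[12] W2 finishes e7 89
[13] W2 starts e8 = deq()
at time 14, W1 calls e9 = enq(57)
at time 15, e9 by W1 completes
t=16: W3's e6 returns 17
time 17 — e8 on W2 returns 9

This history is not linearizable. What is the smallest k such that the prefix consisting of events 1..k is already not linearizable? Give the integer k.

one valid order for events 1..8 is e1, e2, e3, e4:
1. e1 enq(89), leaving queue <89>
2. e2 enq(17), leaving queue <89,17>
3. e3 deq() (pending, included), leaving queue <17>
4. e4 enq(9), leaving queue <17,9>
include event 9 — e3 responding at 9 — and every candidate order breaks
no completion choice of the 1 pending operation (e5) rescues it — every subset was tried
for example e1, e2, e3, e4 (pending dropped) fails at step 3: e3 deq() → 94 is not legal there
for example e1, e2, e4, e3 (pending dropped) fails at step 4: e3 deq() → 94 is not legal there

9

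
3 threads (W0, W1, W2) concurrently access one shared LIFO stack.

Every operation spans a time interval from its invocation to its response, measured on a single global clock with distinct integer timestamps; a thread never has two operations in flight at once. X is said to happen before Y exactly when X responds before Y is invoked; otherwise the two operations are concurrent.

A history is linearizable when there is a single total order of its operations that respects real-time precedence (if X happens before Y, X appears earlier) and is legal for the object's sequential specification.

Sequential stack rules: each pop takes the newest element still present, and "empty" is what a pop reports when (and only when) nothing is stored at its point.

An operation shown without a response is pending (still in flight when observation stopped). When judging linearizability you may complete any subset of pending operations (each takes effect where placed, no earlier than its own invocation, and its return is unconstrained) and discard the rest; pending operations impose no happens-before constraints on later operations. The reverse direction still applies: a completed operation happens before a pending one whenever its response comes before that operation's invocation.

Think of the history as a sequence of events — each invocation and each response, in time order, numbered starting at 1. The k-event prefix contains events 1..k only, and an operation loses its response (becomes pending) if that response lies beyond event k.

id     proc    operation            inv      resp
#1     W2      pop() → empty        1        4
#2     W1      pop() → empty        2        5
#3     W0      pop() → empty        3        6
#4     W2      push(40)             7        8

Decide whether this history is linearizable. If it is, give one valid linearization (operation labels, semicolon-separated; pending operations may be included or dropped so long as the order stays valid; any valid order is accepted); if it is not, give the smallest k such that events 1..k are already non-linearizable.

linearizable — witness: #1; #2; #3; #4

1. #1 pop() → empty, leaving stack <>
2. #2 pop() → empty, leaving stack <>
3. #3 pop() → empty, leaving stack <>
4. #4 push(40), leaving stack <40>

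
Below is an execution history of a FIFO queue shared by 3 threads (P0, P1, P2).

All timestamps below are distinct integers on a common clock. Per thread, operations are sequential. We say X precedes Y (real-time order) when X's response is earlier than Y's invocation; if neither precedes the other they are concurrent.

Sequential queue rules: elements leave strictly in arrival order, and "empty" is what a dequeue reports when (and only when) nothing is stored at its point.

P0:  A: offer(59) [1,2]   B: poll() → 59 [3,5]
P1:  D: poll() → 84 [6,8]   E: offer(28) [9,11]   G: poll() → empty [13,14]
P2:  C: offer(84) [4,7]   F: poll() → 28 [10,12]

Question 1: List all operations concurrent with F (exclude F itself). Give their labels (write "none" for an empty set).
E

F runs from 10 to 12; window-overlapping ops are concurrent
A [1,2]: before
B [3,5]: before
C [4,7]: before
D [6,8]: before
E [9,11]: concurrent
G [13,14]: after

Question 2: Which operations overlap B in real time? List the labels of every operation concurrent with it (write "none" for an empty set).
C

B spans [3,5]; an op avoiding the whole window 3..5 is ordered, any other is concurrent
A [1,2]: before
C [4,7]: concurrent
D [6,8]: after
E [9,11]: after
F [10,12]: after
G [13,14]: after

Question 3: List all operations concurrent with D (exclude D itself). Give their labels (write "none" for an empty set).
C

overlap test against D [6,8]: concurrent iff the interval meets 6..8
A [1,2]: before
B [3,5]: before
C [4,7]: concurrent
E [9,11]: after
F [10,12]: after
G [13,14]: after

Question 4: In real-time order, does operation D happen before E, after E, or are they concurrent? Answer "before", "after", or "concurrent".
before

D spans [6,8], E spans [9,11]
resp(D)=8 < inv(E)=9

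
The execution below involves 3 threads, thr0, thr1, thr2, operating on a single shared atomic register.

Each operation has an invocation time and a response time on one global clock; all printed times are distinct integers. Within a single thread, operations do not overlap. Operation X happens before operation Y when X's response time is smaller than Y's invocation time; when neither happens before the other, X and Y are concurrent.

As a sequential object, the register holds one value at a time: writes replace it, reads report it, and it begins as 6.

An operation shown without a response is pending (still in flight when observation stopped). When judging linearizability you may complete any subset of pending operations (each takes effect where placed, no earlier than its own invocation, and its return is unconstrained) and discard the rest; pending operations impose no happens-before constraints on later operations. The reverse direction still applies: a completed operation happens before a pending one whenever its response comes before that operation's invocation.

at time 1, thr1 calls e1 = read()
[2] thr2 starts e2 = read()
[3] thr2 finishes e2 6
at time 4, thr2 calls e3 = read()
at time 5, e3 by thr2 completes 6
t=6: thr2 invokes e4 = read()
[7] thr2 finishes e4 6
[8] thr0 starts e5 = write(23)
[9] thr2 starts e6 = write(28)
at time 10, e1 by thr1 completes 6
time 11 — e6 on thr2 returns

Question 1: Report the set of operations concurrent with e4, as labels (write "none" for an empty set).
e1

e4 runs from 6 to 7; window-overlapping ops are concurrent
e1 [1,10]: concurrent
e2 [2,3]: before
e3 [4,5]: before
e5 [8,…): after
e6 [9,11]: after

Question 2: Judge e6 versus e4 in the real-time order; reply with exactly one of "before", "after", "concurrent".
after

e6 spans [9,11], e4 spans [6,7]
resp(e4)=7 < inv(e6)=9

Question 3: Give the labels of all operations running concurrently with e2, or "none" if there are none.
e1

e2 spans [2,3]: anything still running between times 2 and 3 counts as concurrent
e1 [1,10]: concurrent
e3 [4,5]: after
e4 [6,7]: after
e5 [8,…): after
e6 [9,11]: after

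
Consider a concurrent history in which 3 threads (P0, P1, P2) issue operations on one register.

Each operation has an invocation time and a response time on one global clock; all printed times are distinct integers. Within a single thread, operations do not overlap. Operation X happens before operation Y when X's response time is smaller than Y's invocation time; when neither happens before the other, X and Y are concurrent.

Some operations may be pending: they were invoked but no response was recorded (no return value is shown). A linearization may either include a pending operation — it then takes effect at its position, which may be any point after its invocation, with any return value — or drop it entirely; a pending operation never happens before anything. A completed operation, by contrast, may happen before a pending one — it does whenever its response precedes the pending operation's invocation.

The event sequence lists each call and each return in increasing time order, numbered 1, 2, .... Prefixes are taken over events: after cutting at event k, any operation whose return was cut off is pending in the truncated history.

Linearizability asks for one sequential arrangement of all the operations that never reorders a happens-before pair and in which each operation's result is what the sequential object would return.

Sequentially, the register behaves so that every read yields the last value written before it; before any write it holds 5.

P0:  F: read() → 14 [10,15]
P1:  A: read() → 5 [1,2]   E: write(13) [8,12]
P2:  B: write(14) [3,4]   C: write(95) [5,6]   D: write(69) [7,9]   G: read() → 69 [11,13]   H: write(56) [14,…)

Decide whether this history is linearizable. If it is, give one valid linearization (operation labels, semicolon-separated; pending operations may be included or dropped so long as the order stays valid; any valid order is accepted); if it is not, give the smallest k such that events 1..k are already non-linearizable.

already the first 15 events (up to F's response at time 15) admit no linearization; the first 14 still do
no legal order exists: 8 real-time-consistent candidates over 7 completed register operations, all rejected
including or dropping the 1 pending operation (H) in any combination fails
take A, B, C, D, E, F, G (pending dropped): step 6 already fails, because F read() → 14 cannot occur there
take A, B, C, D, E, G, F (pending dropped): step 6 already fails, because G read() → 69 cannot occur there

not linearizable — minimal violating prefix: 15 events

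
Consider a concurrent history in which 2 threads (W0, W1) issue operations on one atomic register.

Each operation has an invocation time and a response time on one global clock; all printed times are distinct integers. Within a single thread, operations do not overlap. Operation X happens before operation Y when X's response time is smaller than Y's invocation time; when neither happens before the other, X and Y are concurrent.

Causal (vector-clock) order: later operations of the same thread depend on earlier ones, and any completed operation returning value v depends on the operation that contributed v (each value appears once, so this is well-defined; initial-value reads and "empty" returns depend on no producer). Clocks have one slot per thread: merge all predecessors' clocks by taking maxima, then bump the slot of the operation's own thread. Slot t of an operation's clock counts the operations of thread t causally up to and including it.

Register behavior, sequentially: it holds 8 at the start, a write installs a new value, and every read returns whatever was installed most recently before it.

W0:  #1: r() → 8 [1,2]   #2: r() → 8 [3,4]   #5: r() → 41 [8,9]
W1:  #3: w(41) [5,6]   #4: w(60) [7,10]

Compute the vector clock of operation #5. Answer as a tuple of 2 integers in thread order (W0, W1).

VC(#3, invoked at 5): no causal predecessors; +1 on W1 → (0, 1)
VC(#1, invoked at 1): no causal predecessors; +1 on W0 → (1, 0)
from VC(#3)=(0, 1), #4 (invoked 7) maxes components and bumps W1 → (0, 2)
from VC(#1)=(1, 0), #2 (invoked 3) maxes components and bumps W0 → (2, 0)
from VC(#2)=(2, 0), VC(#3)=(0, 1), #5 (invoked 8) maxes components and bumps W0 → (3, 1)
target: VC(#5) = (3, 1)

(3, 1)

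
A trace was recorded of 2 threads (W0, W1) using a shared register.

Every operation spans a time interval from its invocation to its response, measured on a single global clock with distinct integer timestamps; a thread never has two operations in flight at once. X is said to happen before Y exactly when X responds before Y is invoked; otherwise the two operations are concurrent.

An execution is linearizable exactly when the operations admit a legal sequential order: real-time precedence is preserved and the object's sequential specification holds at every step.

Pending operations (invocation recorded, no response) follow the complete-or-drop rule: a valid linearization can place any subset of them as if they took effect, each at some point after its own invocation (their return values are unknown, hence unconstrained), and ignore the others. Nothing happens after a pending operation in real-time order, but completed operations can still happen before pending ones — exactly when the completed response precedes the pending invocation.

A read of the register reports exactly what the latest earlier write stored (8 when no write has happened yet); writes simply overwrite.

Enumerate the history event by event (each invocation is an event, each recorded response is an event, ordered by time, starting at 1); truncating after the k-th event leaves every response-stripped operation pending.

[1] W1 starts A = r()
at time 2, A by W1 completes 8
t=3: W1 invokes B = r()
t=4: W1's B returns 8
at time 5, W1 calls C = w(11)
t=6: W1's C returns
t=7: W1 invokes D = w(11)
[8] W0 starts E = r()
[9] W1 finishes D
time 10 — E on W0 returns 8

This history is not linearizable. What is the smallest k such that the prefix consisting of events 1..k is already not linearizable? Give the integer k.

10

a valid linearization of events 1..9 exists, for instance A, B, C, D:
after step 1 (A r() → 8): value 8
after step 2 (B r() → 8): value 8
after step 3 (C w(11)): value 11
after step 4 (D w(11)): value 11
event 10 — E's response, time 10 — after it, nothing linearizes
one such order, A, B, C, D, E, breaks at step 5 where E r() → 8 is illegal
one such order, A, B, C, E, D, breaks at step 4 where E r() → 8 is illegal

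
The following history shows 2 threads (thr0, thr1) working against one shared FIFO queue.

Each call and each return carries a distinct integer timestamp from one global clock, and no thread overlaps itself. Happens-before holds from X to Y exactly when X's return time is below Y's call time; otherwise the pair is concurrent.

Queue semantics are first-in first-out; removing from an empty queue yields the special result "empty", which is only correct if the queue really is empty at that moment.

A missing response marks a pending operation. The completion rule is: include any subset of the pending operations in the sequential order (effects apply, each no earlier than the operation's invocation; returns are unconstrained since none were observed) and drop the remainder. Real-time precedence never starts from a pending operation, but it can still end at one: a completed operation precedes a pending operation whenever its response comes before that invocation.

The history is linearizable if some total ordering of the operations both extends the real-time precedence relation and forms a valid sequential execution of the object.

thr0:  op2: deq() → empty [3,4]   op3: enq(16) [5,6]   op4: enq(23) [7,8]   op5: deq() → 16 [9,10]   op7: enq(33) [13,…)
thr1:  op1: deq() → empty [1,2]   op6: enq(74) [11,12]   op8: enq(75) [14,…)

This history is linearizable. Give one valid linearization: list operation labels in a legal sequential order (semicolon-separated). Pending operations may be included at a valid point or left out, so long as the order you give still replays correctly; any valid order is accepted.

op1; op2; op3; op4; op5; op6

step 1: op1 deq() → empty — queue <>
step 2: op2 deq() → empty — queue <>
step 3: op3 enq(16) — queue <16>
step 4: op4 enq(23) — queue <16,23>
step 5: op5 deq() → 16 — queue <23>
step 6: op6 enq(74) — queue <23,74>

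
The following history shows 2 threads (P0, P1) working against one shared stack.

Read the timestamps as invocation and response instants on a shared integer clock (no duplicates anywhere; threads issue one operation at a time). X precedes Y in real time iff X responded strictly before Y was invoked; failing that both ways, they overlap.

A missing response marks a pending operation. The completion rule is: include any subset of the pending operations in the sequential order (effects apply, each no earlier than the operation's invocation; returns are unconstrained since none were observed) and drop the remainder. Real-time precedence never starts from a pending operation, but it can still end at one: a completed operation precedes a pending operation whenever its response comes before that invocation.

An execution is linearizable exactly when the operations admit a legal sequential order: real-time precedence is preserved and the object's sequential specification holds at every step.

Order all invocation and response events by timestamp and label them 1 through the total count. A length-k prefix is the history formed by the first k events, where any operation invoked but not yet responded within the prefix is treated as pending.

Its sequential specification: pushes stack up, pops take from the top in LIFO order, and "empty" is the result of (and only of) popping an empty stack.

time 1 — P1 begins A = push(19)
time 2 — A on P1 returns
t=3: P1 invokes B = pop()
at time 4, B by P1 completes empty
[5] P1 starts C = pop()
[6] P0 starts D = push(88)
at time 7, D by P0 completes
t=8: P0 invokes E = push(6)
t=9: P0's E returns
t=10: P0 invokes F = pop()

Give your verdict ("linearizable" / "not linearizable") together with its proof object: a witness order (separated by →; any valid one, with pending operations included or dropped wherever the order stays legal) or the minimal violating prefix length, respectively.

already the first 4 events (up to B's response at time 4) admit no linearization; the first 3 still do
exhaustive check: the 2 completed stack ops admit one real-time order; illegal
take A, B: step 2 already fails, because B pop() → empty cannot occur there

not linearizable — minimal violating prefix: 4 events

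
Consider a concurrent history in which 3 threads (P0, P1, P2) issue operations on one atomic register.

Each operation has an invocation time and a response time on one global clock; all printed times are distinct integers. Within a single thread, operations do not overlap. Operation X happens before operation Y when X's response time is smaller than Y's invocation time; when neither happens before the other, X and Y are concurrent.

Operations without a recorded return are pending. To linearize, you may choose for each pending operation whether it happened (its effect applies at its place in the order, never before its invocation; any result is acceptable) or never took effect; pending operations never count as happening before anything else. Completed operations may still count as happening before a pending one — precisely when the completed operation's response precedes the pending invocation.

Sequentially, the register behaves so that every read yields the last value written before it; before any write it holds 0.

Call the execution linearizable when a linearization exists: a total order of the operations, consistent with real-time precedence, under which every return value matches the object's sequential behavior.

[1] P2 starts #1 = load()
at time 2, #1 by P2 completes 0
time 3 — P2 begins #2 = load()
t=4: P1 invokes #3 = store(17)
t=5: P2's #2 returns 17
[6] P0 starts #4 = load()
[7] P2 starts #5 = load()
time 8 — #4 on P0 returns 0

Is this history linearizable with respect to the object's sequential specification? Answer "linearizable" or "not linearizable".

prefix check: 1..7 passes, 1..8 fails once #4's time-8 response joins
the completed operations (3 total) allow one real-time order; the atomic register replay rejects it
every completion of the 2 pending operations (#3, #5) was checked; none linearizes
one such order, #1, #2, #4 (pending dropped), breaks at step 2 where #2 load() → 17 is illegal

not linearizable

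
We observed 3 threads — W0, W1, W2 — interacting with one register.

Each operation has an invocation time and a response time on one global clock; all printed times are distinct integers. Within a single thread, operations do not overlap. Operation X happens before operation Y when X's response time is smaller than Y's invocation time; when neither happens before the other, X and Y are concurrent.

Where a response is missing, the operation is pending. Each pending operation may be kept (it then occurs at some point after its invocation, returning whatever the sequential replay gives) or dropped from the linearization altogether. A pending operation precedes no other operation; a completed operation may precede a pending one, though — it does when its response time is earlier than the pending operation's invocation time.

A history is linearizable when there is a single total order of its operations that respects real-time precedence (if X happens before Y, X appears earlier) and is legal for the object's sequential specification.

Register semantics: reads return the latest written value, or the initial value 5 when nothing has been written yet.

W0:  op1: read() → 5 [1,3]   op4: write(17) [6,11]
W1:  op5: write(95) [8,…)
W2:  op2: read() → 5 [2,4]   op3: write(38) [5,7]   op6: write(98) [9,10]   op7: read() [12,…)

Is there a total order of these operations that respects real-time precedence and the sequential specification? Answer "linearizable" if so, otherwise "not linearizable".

linearizable

witness order: op1, op2, op3, op4, op5, op6
1. op1 read() → 5, leaving value 5
2. op2 read() → 5, leaving value 5
3. op3 write(38), leaving value 38
4. op4 write(17), leaving value 17
5. op5 write(95) (pending, included), leaving value 95
6. op6 write(98), leaving value 98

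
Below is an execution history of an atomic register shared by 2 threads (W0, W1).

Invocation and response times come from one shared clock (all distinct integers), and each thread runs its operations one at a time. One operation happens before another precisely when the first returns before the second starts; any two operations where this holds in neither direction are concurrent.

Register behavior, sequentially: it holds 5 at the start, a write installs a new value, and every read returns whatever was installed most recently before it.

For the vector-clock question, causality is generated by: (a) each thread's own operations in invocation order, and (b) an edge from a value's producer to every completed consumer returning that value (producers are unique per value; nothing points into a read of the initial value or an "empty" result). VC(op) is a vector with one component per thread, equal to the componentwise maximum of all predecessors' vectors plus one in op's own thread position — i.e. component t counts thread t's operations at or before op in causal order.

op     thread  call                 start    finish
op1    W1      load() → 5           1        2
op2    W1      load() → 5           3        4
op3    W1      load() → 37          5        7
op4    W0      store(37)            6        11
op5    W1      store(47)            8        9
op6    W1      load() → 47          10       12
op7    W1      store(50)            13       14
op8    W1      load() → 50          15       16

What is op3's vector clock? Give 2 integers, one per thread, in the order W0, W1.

invoked at 1, op1 has no predecessors; its own W1 bump gives (0, 1)
invoked at 6, op4 has no predecessors; its own W0 bump gives (1, 0)
merge at op2 (invoked 3): VC(op1)=(0, 1), own-thread bump on W1 → (0, 2)
merge at op3 (invoked 5): VC(op2)=(0, 2), VC(op4)=(1, 0), own-thread bump on W1 → (1, 3)
merge at op5 (invoked 8): VC(op3)=(1, 3), own-thread bump on W1 → (1, 4)
merge at op6 (invoked 10): VC(op5)=(1, 4), own-thread bump on W1 → (1, 5)
merge at op7 (invoked 13): VC(op6)=(1, 5), own-thread bump on W1 → (1, 6)
merge at op8 (invoked 15): VC(op7)=(1, 6), own-thread bump on W1 → (1, 7)
target: VC(op3) = (1, 3)

(1, 3)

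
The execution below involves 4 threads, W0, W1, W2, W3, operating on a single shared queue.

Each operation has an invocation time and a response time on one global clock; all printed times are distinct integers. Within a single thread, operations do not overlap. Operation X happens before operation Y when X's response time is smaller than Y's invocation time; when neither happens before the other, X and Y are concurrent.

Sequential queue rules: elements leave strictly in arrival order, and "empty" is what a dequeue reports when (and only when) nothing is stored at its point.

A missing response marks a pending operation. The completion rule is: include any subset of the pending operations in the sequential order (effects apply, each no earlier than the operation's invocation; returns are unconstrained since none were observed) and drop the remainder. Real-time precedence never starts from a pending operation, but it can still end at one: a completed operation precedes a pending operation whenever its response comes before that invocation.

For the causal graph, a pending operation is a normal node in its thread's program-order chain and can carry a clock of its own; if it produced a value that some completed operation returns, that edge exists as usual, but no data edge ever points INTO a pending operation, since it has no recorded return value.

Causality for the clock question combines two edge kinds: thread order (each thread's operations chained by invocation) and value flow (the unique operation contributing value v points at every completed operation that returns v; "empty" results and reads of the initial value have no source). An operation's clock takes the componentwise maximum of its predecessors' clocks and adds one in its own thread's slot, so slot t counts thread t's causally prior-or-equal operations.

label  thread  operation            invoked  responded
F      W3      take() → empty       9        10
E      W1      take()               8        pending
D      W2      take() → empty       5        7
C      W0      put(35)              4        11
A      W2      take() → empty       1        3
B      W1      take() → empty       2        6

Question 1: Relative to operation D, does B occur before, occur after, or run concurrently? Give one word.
concurrent

B spans [2,6], D spans [5,7]
the intervals overlap in both directions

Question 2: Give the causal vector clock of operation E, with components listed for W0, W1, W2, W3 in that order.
(0, 2, 0, 0)

no predecessors for F (invoked 9): W3 increments from zero → (0, 0, 0, 1)
no predecessors for A (invoked 1): W2 increments from zero → (0, 0, 1, 0)
no predecessors for B (invoked 2): W1 increments from zero → (0, 1, 0, 0)
no predecessors for C (invoked 4): W0 increments from zero → (1, 0, 0, 0)
from VC(A)=(0, 0, 1, 0), D (invoked 5) maxes components and bumps W2 → (0, 0, 2, 0)
from VC(B)=(0, 1, 0, 0), E (invoked 8) maxes components and bumps W1 → (0, 2, 0, 0)
target: VC(E) = (0, 2, 0, 0)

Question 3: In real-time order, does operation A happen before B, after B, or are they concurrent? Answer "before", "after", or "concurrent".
concurrent

A spans [1,3], B spans [2,6]
the intervals overlap in both directions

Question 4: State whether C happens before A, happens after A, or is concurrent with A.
after

C spans [4,11], A spans [1,3]
resp(A)=3 < inv(C)=4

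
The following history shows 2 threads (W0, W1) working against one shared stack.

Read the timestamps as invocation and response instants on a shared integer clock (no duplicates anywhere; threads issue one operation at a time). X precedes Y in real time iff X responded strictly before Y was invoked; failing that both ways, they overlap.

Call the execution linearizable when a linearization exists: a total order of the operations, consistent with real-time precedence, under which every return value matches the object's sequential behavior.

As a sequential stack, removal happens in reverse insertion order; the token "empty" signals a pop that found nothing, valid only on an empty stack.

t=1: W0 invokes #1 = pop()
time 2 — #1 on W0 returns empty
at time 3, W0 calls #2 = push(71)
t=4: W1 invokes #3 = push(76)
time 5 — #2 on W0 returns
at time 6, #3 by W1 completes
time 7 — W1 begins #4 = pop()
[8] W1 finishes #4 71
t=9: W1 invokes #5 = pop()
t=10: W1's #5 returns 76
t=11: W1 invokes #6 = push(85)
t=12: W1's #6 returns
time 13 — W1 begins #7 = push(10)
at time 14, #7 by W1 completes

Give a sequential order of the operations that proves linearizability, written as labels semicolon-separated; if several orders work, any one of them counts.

#1; #3; #2; #4; #5; #6; #7

after step 1 (#1 pop() → empty): stack <>
after step 2 (#3 push(76)): stack <76>
after step 3 (#2 push(71)): stack <76,71>
after step 4 (#4 pop() → 71): stack <76>
after step 5 (#5 pop() → 76): stack <>
after step 6 (#6 push(85)): stack <85>
after step 7 (#7 push(10)): stack <85,10>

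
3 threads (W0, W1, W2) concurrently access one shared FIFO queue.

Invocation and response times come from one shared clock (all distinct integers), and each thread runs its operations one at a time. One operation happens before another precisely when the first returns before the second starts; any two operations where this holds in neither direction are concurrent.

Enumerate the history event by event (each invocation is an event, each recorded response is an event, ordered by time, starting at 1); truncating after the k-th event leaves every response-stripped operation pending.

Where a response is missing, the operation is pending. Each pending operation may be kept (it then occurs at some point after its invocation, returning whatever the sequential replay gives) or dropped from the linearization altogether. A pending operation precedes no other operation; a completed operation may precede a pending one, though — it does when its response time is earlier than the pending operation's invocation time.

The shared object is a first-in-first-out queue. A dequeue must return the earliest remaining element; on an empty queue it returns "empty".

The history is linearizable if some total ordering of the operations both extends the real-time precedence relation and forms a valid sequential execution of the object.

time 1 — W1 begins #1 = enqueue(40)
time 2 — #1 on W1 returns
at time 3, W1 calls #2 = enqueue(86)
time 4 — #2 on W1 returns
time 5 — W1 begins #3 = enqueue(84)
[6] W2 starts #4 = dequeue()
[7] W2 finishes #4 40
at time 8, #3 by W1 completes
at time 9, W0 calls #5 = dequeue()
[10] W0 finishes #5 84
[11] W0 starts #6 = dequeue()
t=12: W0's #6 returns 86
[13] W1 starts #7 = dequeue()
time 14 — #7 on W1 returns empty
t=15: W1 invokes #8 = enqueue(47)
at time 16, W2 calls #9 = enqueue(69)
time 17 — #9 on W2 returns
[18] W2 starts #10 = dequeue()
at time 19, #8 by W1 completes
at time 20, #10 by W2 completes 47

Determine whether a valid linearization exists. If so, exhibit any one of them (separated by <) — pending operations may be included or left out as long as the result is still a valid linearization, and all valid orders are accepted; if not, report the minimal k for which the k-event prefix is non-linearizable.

not linearizable — minimal violating prefix: 10 events

through event 9 a valid linearization exists; event 10 (#5 responding at time 10) ends that
real-time-consistent orders of the 5 completed operations: 2 — all fail the FIFO queue replay
sample order #1, #2, #3, #4, #5 stalls at step 5 — #5 dequeue() → 84 has no legal effect
sample order #1, #2, #4, #3, #5 stalls at step 5 — #5 dequeue() → 84 has no legal effect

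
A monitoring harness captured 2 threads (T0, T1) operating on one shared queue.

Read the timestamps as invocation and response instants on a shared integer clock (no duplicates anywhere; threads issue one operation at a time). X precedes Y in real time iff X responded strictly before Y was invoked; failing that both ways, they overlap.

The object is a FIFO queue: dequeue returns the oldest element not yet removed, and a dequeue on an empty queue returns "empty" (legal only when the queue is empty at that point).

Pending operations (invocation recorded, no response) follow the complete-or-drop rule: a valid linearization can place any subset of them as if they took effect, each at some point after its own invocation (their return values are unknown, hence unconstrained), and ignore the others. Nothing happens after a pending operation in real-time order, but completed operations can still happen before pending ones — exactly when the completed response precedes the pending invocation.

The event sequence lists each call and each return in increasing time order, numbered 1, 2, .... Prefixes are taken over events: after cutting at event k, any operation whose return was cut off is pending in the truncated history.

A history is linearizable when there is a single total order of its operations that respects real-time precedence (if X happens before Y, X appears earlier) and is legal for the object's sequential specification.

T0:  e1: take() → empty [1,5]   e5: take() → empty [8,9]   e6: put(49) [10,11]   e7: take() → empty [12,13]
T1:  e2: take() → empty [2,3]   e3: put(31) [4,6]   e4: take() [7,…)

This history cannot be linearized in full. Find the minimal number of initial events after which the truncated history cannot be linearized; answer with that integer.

13

a valid linearization of events 1..12 exists, for instance e1, e2, e3, e4, e5, e6:
1. e1 take() → empty, leaving queue <>
2. e2 take() → empty, leaving queue <>
3. e3 put(31), leaving queue <31>
4. e4 take() (pending, included), leaving queue <>
5. e5 take() → empty, leaving queue <>
6. e6 put(49), leaving queue <49>
at event 13 (e7's time-13 response) nothing linearizes any more
include/drop combinations of the 1 pending operation (e4) were all tried; none helps
one such order, e1, e2, e3, e5, e6, e7 (pending dropped), breaks at step 4 where e5 take() → empty is illegal
one such order, e2, e1, e3, e5, e6, e7 (pending dropped), breaks at step 4 where e5 take() → empty is illegal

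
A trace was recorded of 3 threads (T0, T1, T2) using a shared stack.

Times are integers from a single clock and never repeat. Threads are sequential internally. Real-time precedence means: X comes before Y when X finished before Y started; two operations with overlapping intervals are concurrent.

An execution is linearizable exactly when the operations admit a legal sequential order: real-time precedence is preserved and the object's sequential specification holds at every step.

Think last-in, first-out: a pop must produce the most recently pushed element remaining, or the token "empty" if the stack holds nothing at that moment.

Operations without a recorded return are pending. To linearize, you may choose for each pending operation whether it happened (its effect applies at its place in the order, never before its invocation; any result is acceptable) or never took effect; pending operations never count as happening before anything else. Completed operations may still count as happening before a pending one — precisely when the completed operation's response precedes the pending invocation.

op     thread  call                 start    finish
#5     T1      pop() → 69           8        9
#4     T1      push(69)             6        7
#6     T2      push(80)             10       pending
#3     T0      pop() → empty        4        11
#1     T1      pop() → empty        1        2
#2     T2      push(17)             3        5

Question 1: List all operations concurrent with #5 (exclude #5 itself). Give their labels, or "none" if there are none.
Answer: #3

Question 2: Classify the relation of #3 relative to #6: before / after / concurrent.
Answer: concurrent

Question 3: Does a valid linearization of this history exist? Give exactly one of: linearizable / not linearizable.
linearizable

one valid linearization: #1, #3, #2, #4, #5
step 1: #1 pop() → empty — stack <>
step 2: #3 pop() → empty — stack <>
step 3: #2 push(17) — stack <17>
step 4: #4 push(69) — stack <17,69>
step 5: #5 pop() → 69 — stack <17>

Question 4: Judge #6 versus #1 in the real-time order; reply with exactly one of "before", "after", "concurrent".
Answer: after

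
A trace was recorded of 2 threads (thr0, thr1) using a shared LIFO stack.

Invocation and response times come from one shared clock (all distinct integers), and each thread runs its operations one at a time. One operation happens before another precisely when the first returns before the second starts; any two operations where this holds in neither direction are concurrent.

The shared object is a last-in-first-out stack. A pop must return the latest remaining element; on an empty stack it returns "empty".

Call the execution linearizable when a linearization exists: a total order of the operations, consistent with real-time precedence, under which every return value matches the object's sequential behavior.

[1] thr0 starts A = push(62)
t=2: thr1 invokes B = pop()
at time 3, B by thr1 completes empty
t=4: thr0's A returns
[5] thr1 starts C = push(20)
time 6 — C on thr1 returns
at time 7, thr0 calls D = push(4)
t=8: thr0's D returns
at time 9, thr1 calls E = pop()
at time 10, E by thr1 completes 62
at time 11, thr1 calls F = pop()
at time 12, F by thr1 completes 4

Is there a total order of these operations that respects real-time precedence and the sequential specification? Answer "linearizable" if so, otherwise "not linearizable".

not linearizable

through event 9 a valid linearization exists; event 10 (E responding at time 10) ends that
no legal order exists: 2 real-time-consistent candidates over 5 completed LIFO stack operations, all rejected
one such order, A, B, C, D, E, breaks at step 2 where B pop() → empty is illegal
one such order, B, A, C, D, E, breaks at step 5 where E pop() → 62 is illegal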